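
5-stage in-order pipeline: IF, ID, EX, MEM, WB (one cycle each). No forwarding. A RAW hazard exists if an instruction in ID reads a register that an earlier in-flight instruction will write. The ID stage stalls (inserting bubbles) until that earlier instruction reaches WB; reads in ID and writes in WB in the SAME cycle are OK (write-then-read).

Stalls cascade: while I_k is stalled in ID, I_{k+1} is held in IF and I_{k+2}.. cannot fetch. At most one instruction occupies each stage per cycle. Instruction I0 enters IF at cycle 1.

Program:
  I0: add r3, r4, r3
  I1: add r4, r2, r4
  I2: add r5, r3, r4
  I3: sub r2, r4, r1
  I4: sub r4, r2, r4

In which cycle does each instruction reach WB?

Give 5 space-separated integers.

I0 add r3 <- r4,r3: IF@1 ID@2 stall=0 (-) EX@3 MEM@4 WB@5
I1 add r4 <- r2,r4: IF@2 ID@3 stall=0 (-) EX@4 MEM@5 WB@6
I2 add r5 <- r3,r4: IF@3 ID@4 stall=2 (RAW on I1.r4 (WB@6)) EX@7 MEM@8 WB@9
I3 sub r2 <- r4,r1: IF@4 ID@7 stall=0 (-) EX@8 MEM@9 WB@10
I4 sub r4 <- r2,r4: IF@7 ID@8 stall=2 (RAW on I3.r2 (WB@10)) EX@11 MEM@12 WB@13

Answer: 5 6 9 10 13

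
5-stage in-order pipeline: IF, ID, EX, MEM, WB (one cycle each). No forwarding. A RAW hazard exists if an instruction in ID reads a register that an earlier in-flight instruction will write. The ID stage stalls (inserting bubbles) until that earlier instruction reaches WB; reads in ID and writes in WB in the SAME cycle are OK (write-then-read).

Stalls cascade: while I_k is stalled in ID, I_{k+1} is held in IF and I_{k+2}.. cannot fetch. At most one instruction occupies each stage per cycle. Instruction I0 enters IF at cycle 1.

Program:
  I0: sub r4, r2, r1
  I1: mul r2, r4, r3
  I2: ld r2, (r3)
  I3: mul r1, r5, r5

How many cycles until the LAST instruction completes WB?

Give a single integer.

I0 sub r4 <- r2,r1: IF@1 ID@2 stall=0 (-) EX@3 MEM@4 WB@5
I1 mul r2 <- r4,r3: IF@2 ID@3 stall=2 (RAW on I0.r4 (WB@5)) EX@6 MEM@7 WB@8
I2 ld r2 <- r3: IF@3 ID@6 stall=0 (-) EX@7 MEM@8 WB@9
I3 mul r1 <- r5,r5: IF@6 ID@7 stall=0 (-) EX@8 MEM@9 WB@10

Answer: 10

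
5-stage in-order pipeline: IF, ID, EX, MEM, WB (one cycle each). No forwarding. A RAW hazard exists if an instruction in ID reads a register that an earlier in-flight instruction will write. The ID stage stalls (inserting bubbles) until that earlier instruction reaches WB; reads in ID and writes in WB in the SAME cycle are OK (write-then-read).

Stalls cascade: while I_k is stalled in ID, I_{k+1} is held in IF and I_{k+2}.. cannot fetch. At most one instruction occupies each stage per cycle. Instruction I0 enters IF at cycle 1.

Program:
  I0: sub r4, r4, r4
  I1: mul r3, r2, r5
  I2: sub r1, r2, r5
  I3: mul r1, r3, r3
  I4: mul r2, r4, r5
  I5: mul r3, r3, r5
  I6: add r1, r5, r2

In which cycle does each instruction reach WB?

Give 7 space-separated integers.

Answer: 5 6 7 9 10 11 13

Derivation:
I0 sub r4 <- r4,r4: IF@1 ID@2 stall=0 (-) EX@3 MEM@4 WB@5
I1 mul r3 <- r2,r5: IF@2 ID@3 stall=0 (-) EX@4 MEM@5 WB@6
I2 sub r1 <- r2,r5: IF@3 ID@4 stall=0 (-) EX@5 MEM@6 WB@7
I3 mul r1 <- r3,r3: IF@4 ID@5 stall=1 (RAW on I1.r3 (WB@6)) EX@7 MEM@8 WB@9
I4 mul r2 <- r4,r5: IF@5 ID@7 stall=0 (-) EX@8 MEM@9 WB@10
I5 mul r3 <- r3,r5: IF@7 ID@8 stall=0 (-) EX@9 MEM@10 WB@11
I6 add r1 <- r5,r2: IF@8 ID@9 stall=1 (RAW on I4.r2 (WB@10)) EX@11 MEM@12 WB@13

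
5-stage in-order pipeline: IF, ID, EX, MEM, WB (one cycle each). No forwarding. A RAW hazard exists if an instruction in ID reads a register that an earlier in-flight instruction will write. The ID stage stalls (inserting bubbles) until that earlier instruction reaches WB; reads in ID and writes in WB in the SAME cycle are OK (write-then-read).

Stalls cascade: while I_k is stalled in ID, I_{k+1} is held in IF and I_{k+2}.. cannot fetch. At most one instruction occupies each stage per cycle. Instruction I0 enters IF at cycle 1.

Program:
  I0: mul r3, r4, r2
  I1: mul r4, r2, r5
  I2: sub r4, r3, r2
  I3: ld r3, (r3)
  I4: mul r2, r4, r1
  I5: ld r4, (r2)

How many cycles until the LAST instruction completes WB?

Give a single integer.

Answer: 14

Derivation:
I0 mul r3 <- r4,r2: IF@1 ID@2 stall=0 (-) EX@3 MEM@4 WB@5
I1 mul r4 <- r2,r5: IF@2 ID@3 stall=0 (-) EX@4 MEM@5 WB@6
I2 sub r4 <- r3,r2: IF@3 ID@4 stall=1 (RAW on I0.r3 (WB@5)) EX@6 MEM@7 WB@8
I3 ld r3 <- r3: IF@4 ID@6 stall=0 (-) EX@7 MEM@8 WB@9
I4 mul r2 <- r4,r1: IF@6 ID@7 stall=1 (RAW on I2.r4 (WB@8)) EX@9 MEM@10 WB@11
I5 ld r4 <- r2: IF@7 ID@9 stall=2 (RAW on I4.r2 (WB@11)) EX@12 MEM@13 WB@14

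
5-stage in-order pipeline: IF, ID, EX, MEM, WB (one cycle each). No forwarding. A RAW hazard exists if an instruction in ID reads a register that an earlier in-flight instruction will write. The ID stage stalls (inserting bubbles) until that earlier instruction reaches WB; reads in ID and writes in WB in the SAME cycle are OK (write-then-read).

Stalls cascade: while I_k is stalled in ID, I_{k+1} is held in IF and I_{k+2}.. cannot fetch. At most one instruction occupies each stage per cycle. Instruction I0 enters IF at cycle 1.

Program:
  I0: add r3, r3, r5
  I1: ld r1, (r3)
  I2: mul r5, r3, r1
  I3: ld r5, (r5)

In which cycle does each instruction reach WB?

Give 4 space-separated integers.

Answer: 5 8 11 14

Derivation:
I0 add r3 <- r3,r5: IF@1 ID@2 stall=0 (-) EX@3 MEM@4 WB@5
I1 ld r1 <- r3: IF@2 ID@3 stall=2 (RAW on I0.r3 (WB@5)) EX@6 MEM@7 WB@8
I2 mul r5 <- r3,r1: IF@3 ID@6 stall=2 (RAW on I1.r1 (WB@8)) EX@9 MEM@10 WB@11
I3 ld r5 <- r5: IF@6 ID@9 stall=2 (RAW on I2.r5 (WB@11)) EX@12 MEM@13 WB@14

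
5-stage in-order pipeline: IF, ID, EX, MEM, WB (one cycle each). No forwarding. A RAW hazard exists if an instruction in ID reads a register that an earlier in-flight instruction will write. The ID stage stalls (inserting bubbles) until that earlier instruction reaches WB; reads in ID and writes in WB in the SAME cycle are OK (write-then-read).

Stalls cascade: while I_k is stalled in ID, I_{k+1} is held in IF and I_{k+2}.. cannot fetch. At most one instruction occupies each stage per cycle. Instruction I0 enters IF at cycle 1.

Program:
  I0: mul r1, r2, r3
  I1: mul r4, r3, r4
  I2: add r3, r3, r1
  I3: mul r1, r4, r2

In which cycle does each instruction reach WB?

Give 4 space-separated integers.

Answer: 5 6 8 9

Derivation:
I0 mul r1 <- r2,r3: IF@1 ID@2 stall=0 (-) EX@3 MEM@4 WB@5
I1 mul r4 <- r3,r4: IF@2 ID@3 stall=0 (-) EX@4 MEM@5 WB@6
I2 add r3 <- r3,r1: IF@3 ID@4 stall=1 (RAW on I0.r1 (WB@5)) EX@6 MEM@7 WB@8
I3 mul r1 <- r4,r2: IF@4 ID@6 stall=0 (-) EX@7 MEM@8 WB@9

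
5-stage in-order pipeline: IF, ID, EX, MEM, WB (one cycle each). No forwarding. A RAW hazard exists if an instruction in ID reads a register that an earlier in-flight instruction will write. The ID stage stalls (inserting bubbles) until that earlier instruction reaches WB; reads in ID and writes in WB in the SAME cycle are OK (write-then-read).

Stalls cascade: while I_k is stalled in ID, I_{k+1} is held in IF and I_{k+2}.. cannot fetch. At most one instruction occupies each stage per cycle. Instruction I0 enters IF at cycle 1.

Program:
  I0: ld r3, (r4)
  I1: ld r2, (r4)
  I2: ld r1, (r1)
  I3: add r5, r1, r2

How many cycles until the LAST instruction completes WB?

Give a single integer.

Answer: 10

Derivation:
I0 ld r3 <- r4: IF@1 ID@2 stall=0 (-) EX@3 MEM@4 WB@5
I1 ld r2 <- r4: IF@2 ID@3 stall=0 (-) EX@4 MEM@5 WB@6
I2 ld r1 <- r1: IF@3 ID@4 stall=0 (-) EX@5 MEM@6 WB@7
I3 add r5 <- r1,r2: IF@4 ID@5 stall=2 (RAW on I2.r1 (WB@7)) EX@8 MEM@9 WB@10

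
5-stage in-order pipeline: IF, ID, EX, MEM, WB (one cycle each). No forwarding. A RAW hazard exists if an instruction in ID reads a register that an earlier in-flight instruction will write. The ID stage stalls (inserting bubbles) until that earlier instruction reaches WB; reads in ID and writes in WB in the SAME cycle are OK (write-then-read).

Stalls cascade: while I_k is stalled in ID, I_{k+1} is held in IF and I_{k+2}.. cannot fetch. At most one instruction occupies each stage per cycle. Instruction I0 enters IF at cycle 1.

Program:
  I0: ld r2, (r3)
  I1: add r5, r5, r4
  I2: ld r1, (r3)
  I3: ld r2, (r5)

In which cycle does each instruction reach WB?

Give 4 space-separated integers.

I0 ld r2 <- r3: IF@1 ID@2 stall=0 (-) EX@3 MEM@4 WB@5
I1 add r5 <- r5,r4: IF@2 ID@3 stall=0 (-) EX@4 MEM@5 WB@6
I2 ld r1 <- r3: IF@3 ID@4 stall=0 (-) EX@5 MEM@6 WB@7
I3 ld r2 <- r5: IF@4 ID@5 stall=1 (RAW on I1.r5 (WB@6)) EX@7 MEM@8 WB@9

Answer: 5 6 7 9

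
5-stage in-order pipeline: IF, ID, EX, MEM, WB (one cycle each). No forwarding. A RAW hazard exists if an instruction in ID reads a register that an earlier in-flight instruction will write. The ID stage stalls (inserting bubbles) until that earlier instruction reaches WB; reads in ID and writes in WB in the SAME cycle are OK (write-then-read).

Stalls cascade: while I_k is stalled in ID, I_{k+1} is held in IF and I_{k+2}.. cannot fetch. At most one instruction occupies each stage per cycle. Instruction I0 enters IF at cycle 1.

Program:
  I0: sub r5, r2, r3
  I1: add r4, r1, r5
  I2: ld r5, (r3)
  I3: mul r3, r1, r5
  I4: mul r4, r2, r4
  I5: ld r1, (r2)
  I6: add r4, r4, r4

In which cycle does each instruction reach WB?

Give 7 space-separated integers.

Answer: 5 8 9 12 13 14 16

Derivation:
I0 sub r5 <- r2,r3: IF@1 ID@2 stall=0 (-) EX@3 MEM@4 WB@5
I1 add r4 <- r1,r5: IF@2 ID@3 stall=2 (RAW on I0.r5 (WB@5)) EX@6 MEM@7 WB@8
I2 ld r5 <- r3: IF@3 ID@6 stall=0 (-) EX@7 MEM@8 WB@9
I3 mul r3 <- r1,r5: IF@6 ID@7 stall=2 (RAW on I2.r5 (WB@9)) EX@10 MEM@11 WB@12
I4 mul r4 <- r2,r4: IF@7 ID@10 stall=0 (-) EX@11 MEM@12 WB@13
I5 ld r1 <- r2: IF@10 ID@11 stall=0 (-) EX@12 MEM@13 WB@14
I6 add r4 <- r4,r4: IF@11 ID@12 stall=1 (RAW on I4.r4 (WB@13)) EX@14 MEM@15 WB@16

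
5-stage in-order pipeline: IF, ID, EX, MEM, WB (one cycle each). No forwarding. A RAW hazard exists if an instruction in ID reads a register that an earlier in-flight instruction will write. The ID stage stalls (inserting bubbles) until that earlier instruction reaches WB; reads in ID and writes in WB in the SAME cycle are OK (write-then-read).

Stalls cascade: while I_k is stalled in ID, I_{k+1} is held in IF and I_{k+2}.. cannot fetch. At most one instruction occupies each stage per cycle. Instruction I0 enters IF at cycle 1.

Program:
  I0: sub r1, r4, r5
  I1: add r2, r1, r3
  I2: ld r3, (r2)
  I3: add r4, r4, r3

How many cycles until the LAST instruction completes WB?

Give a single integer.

Answer: 14

Derivation:
I0 sub r1 <- r4,r5: IF@1 ID@2 stall=0 (-) EX@3 MEM@4 WB@5
I1 add r2 <- r1,r3: IF@2 ID@3 stall=2 (RAW on I0.r1 (WB@5)) EX@6 MEM@7 WB@8
I2 ld r3 <- r2: IF@3 ID@6 stall=2 (RAW on I1.r2 (WB@8)) EX@9 MEM@10 WB@11
I3 add r4 <- r4,r3: IF@6 ID@9 stall=2 (RAW on I2.r3 (WB@11)) EX@12 MEM@13 WB@14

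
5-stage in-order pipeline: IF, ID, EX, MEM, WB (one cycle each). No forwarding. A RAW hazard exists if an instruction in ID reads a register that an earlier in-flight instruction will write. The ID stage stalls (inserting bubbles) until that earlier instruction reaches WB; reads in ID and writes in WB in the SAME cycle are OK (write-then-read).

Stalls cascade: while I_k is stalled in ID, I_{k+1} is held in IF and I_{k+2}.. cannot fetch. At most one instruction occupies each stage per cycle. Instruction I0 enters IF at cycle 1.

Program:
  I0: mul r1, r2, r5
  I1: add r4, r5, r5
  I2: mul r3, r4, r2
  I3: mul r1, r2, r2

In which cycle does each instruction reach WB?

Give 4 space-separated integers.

I0 mul r1 <- r2,r5: IF@1 ID@2 stall=0 (-) EX@3 MEM@4 WB@5
I1 add r4 <- r5,r5: IF@2 ID@3 stall=0 (-) EX@4 MEM@5 WB@6
I2 mul r3 <- r4,r2: IF@3 ID@4 stall=2 (RAW on I1.r4 (WB@6)) EX@7 MEM@8 WB@9
I3 mul r1 <- r2,r2: IF@4 ID@7 stall=0 (-) EX@8 MEM@9 WB@10

Answer: 5 6 9 10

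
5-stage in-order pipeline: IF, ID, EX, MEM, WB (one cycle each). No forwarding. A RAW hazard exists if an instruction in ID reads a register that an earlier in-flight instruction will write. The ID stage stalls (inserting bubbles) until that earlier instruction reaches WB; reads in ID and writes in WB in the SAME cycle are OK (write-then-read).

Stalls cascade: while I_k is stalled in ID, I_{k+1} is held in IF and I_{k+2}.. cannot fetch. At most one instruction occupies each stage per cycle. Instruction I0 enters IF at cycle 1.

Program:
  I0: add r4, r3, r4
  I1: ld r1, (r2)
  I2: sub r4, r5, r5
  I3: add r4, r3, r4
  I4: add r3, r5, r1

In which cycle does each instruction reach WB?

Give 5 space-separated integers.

I0 add r4 <- r3,r4: IF@1 ID@2 stall=0 (-) EX@3 MEM@4 WB@5
I1 ld r1 <- r2: IF@2 ID@3 stall=0 (-) EX@4 MEM@5 WB@6
I2 sub r4 <- r5,r5: IF@3 ID@4 stall=0 (-) EX@5 MEM@6 WB@7
I3 add r4 <- r3,r4: IF@4 ID@5 stall=2 (RAW on I2.r4 (WB@7)) EX@8 MEM@9 WB@10
I4 add r3 <- r5,r1: IF@5 ID@8 stall=0 (-) EX@9 MEM@10 WB@11

Answer: 5 6 7 10 11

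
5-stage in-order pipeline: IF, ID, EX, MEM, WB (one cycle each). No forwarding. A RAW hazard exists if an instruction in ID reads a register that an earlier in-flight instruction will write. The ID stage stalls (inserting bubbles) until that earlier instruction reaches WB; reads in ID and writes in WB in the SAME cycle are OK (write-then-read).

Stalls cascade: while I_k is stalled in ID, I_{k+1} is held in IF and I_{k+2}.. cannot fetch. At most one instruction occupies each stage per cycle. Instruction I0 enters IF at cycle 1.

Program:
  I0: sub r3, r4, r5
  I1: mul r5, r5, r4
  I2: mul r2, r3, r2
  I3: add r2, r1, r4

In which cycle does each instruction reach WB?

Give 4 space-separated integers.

Answer: 5 6 8 9

Derivation:
I0 sub r3 <- r4,r5: IF@1 ID@2 stall=0 (-) EX@3 MEM@4 WB@5
I1 mul r5 <- r5,r4: IF@2 ID@3 stall=0 (-) EX@4 MEM@5 WB@6
I2 mul r2 <- r3,r2: IF@3 ID@4 stall=1 (RAW on I0.r3 (WB@5)) EX@6 MEM@7 WB@8
I3 add r2 <- r1,r4: IF@4 ID@6 stall=0 (-) EX@7 MEM@8 WB@9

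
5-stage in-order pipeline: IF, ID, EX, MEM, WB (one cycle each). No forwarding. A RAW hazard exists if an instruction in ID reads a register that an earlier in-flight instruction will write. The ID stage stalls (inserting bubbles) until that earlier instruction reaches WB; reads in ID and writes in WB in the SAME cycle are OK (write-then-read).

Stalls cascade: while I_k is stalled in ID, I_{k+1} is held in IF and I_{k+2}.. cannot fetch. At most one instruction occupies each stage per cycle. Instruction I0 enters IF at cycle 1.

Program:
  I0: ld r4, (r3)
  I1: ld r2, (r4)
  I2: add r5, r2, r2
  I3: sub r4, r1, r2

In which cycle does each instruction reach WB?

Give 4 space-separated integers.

I0 ld r4 <- r3: IF@1 ID@2 stall=0 (-) EX@3 MEM@4 WB@5
I1 ld r2 <- r4: IF@2 ID@3 stall=2 (RAW on I0.r4 (WB@5)) EX@6 MEM@7 WB@8
I2 add r5 <- r2,r2: IF@3 ID@6 stall=2 (RAW on I1.r2 (WB@8)) EX@9 MEM@10 WB@11
I3 sub r4 <- r1,r2: IF@6 ID@9 stall=0 (-) EX@10 MEM@11 WB@12

Answer: 5 8 11 12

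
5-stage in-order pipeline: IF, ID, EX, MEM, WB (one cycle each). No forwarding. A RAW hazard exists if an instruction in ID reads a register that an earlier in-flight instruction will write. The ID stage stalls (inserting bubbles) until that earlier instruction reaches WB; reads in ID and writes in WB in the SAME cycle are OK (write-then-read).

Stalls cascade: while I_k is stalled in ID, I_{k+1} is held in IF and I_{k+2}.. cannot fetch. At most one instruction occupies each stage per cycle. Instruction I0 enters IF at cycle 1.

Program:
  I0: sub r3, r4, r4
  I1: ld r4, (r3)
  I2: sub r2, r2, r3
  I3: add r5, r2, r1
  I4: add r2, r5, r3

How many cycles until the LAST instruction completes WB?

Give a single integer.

Answer: 15

Derivation:
I0 sub r3 <- r4,r4: IF@1 ID@2 stall=0 (-) EX@3 MEM@4 WB@5
I1 ld r4 <- r3: IF@2 ID@3 stall=2 (RAW on I0.r3 (WB@5)) EX@6 MEM@7 WB@8
I2 sub r2 <- r2,r3: IF@3 ID@6 stall=0 (-) EX@7 MEM@8 WB@9
I3 add r5 <- r2,r1: IF@6 ID@7 stall=2 (RAW on I2.r2 (WB@9)) EX@10 MEM@11 WB@12
I4 add r2 <- r5,r3: IF@7 ID@10 stall=2 (RAW on I3.r5 (WB@12)) EX@13 MEM@14 WB@15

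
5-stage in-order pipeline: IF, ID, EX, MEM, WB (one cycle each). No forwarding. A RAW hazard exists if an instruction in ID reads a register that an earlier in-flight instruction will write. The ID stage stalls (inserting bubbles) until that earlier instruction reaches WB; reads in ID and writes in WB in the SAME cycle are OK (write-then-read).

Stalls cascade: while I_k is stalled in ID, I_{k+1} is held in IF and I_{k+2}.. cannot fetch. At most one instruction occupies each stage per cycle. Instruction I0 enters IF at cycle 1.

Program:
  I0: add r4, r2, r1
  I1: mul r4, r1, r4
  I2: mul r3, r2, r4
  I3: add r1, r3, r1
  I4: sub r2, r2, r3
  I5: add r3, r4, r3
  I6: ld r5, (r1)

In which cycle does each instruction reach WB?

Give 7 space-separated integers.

I0 add r4 <- r2,r1: IF@1 ID@2 stall=0 (-) EX@3 MEM@4 WB@5
I1 mul r4 <- r1,r4: IF@2 ID@3 stall=2 (RAW on I0.r4 (WB@5)) EX@6 MEM@7 WB@8
I2 mul r3 <- r2,r4: IF@3 ID@6 stall=2 (RAW on I1.r4 (WB@8)) EX@9 MEM@10 WB@11
I3 add r1 <- r3,r1: IF@6 ID@9 stall=2 (RAW on I2.r3 (WB@11)) EX@12 MEM@13 WB@14
I4 sub r2 <- r2,r3: IF@9 ID@12 stall=0 (-) EX@13 MEM@14 WB@15
I5 add r3 <- r4,r3: IF@12 ID@13 stall=0 (-) EX@14 MEM@15 WB@16
I6 ld r5 <- r1: IF@13 ID@14 stall=0 (-) EX@15 MEM@16 WB@17

Answer: 5 8 11 14 15 16 17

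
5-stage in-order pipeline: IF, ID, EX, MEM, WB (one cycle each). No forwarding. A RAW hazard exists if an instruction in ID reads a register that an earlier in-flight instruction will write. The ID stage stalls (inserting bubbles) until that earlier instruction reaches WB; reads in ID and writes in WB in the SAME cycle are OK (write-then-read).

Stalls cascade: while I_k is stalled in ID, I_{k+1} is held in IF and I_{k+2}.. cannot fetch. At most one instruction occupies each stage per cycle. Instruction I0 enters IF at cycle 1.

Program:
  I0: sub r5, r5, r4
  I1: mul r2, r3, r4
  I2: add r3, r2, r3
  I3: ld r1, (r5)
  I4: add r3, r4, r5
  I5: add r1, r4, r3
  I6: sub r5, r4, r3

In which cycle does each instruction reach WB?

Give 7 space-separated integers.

Answer: 5 6 9 10 11 14 15

Derivation:
I0 sub r5 <- r5,r4: IF@1 ID@2 stall=0 (-) EX@3 MEM@4 WB@5
I1 mul r2 <- r3,r4: IF@2 ID@3 stall=0 (-) EX@4 MEM@5 WB@6
I2 add r3 <- r2,r3: IF@3 ID@4 stall=2 (RAW on I1.r2 (WB@6)) EX@7 MEM@8 WB@9
I3 ld r1 <- r5: IF@4 ID@7 stall=0 (-) EX@8 MEM@9 WB@10
I4 add r3 <- r4,r5: IF@7 ID@8 stall=0 (-) EX@9 MEM@10 WB@11
I5 add r1 <- r4,r3: IF@8 ID@9 stall=2 (RAW on I4.r3 (WB@11)) EX@12 MEM@13 WB@14
I6 sub r5 <- r4,r3: IF@9 ID@12 stall=0 (-) EX@13 MEM@14 WB@15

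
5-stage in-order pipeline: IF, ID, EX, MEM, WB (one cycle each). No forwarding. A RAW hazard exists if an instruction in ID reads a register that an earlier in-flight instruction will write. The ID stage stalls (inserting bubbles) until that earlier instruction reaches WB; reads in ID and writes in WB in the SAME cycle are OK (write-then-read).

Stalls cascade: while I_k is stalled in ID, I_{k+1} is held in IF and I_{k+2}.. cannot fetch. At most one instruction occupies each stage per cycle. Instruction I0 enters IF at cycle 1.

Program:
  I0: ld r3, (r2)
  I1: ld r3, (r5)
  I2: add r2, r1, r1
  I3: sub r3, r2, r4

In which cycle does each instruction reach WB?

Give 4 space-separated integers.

I0 ld r3 <- r2: IF@1 ID@2 stall=0 (-) EX@3 MEM@4 WB@5
I1 ld r3 <- r5: IF@2 ID@3 stall=0 (-) EX@4 MEM@5 WB@6
I2 add r2 <- r1,r1: IF@3 ID@4 stall=0 (-) EX@5 MEM@6 WB@7
I3 sub r3 <- r2,r4: IF@4 ID@5 stall=2 (RAW on I2.r2 (WB@7)) EX@8 MEM@9 WB@10

Answer: 5 6 7 10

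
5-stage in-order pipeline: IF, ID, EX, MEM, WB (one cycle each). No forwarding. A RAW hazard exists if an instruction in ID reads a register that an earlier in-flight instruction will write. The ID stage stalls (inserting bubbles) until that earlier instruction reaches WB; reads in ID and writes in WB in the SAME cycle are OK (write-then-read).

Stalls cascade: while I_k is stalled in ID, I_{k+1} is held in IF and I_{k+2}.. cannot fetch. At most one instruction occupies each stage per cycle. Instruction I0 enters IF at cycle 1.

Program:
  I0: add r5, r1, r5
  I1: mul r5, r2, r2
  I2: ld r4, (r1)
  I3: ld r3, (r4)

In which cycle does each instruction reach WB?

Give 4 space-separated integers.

Answer: 5 6 7 10

Derivation:
I0 add r5 <- r1,r5: IF@1 ID@2 stall=0 (-) EX@3 MEM@4 WB@5
I1 mul r5 <- r2,r2: IF@2 ID@3 stall=0 (-) EX@4 MEM@5 WB@6
I2 ld r4 <- r1: IF@3 ID@4 stall=0 (-) EX@5 MEM@6 WB@7
I3 ld r3 <- r4: IF@4 ID@5 stall=2 (RAW on I2.r4 (WB@7)) EX@8 MEM@9 WB@10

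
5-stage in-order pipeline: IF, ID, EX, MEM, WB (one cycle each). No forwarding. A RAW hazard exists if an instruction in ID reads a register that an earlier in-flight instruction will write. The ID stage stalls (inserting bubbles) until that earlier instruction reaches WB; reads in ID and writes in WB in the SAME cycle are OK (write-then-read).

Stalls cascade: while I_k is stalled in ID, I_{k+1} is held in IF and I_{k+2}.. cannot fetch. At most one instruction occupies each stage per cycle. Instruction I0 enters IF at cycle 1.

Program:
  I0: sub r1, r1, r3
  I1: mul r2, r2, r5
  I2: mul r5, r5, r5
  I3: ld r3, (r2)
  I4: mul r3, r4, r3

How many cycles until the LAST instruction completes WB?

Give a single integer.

Answer: 12

Derivation:
I0 sub r1 <- r1,r3: IF@1 ID@2 stall=0 (-) EX@3 MEM@4 WB@5
I1 mul r2 <- r2,r5: IF@2 ID@3 stall=0 (-) EX@4 MEM@5 WB@6
I2 mul r5 <- r5,r5: IF@3 ID@4 stall=0 (-) EX@5 MEM@6 WB@7
I3 ld r3 <- r2: IF@4 ID@5 stall=1 (RAW on I1.r2 (WB@6)) EX@7 MEM@8 WB@9
I4 mul r3 <- r4,r3: IF@5 ID@7 stall=2 (RAW on I3.r3 (WB@9)) EX@10 MEM@11 WB@12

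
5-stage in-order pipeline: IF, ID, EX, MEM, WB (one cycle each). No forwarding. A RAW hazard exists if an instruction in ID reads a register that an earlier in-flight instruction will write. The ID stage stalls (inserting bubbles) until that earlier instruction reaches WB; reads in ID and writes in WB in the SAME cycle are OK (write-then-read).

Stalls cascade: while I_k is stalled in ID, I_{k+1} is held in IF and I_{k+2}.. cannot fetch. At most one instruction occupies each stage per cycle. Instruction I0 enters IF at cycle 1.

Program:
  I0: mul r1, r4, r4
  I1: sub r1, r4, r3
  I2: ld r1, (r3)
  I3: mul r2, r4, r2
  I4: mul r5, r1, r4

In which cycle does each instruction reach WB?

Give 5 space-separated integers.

I0 mul r1 <- r4,r4: IF@1 ID@2 stall=0 (-) EX@3 MEM@4 WB@5
I1 sub r1 <- r4,r3: IF@2 ID@3 stall=0 (-) EX@4 MEM@5 WB@6
I2 ld r1 <- r3: IF@3 ID@4 stall=0 (-) EX@5 MEM@6 WB@7
I3 mul r2 <- r4,r2: IF@4 ID@5 stall=0 (-) EX@6 MEM@7 WB@8
I4 mul r5 <- r1,r4: IF@5 ID@6 stall=1 (RAW on I2.r1 (WB@7)) EX@8 MEM@9 WB@10

Answer: 5 6 7 8 10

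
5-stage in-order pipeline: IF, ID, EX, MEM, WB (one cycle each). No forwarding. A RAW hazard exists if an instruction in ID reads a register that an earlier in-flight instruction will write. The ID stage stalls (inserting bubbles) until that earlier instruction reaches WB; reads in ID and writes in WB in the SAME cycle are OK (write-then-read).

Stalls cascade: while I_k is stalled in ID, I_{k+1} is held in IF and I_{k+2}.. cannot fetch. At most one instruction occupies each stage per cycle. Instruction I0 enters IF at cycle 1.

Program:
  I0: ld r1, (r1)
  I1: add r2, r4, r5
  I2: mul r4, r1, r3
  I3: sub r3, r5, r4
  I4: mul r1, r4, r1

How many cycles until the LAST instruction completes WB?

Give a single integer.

I0 ld r1 <- r1: IF@1 ID@2 stall=0 (-) EX@3 MEM@4 WB@5
I1 add r2 <- r4,r5: IF@2 ID@3 stall=0 (-) EX@4 MEM@5 WB@6
I2 mul r4 <- r1,r3: IF@3 ID@4 stall=1 (RAW on I0.r1 (WB@5)) EX@6 MEM@7 WB@8
I3 sub r3 <- r5,r4: IF@4 ID@6 stall=2 (RAW on I2.r4 (WB@8)) EX@9 MEM@10 WB@11
I4 mul r1 <- r4,r1: IF@6 ID@9 stall=0 (-) EX@10 MEM@11 WB@12

Answer: 12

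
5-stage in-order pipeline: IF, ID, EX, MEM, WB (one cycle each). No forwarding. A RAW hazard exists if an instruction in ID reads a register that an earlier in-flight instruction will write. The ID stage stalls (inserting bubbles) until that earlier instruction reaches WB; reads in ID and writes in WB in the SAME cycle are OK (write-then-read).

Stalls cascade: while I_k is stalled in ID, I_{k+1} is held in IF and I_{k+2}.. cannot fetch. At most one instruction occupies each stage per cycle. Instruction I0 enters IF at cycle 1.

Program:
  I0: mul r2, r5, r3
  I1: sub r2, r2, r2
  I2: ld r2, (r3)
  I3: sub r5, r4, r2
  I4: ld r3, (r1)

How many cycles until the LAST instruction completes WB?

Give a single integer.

Answer: 13

Derivation:
I0 mul r2 <- r5,r3: IF@1 ID@2 stall=0 (-) EX@3 MEM@4 WB@5
I1 sub r2 <- r2,r2: IF@2 ID@3 stall=2 (RAW on I0.r2 (WB@5)) EX@6 MEM@7 WB@8
I2 ld r2 <- r3: IF@3 ID@6 stall=0 (-) EX@7 MEM@8 WB@9
I3 sub r5 <- r4,r2: IF@6 ID@7 stall=2 (RAW on I2.r2 (WB@9)) EX@10 MEM@11 WB@12
I4 ld r3 <- r1: IF@7 ID@10 stall=0 (-) EX@11 MEM@12 WB@13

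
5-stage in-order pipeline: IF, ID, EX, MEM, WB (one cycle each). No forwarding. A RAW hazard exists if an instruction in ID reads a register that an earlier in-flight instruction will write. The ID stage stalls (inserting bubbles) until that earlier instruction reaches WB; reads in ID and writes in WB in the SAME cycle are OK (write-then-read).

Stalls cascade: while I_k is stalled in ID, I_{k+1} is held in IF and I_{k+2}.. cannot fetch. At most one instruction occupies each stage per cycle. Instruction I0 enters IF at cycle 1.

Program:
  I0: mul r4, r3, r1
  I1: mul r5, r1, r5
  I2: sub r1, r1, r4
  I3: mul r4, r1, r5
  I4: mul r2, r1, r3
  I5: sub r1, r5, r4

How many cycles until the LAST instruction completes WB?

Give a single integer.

I0 mul r4 <- r3,r1: IF@1 ID@2 stall=0 (-) EX@3 MEM@4 WB@5
I1 mul r5 <- r1,r5: IF@2 ID@3 stall=0 (-) EX@4 MEM@5 WB@6
I2 sub r1 <- r1,r4: IF@3 ID@4 stall=1 (RAW on I0.r4 (WB@5)) EX@6 MEM@7 WB@8
I3 mul r4 <- r1,r5: IF@4 ID@6 stall=2 (RAW on I2.r1 (WB@8)) EX@9 MEM@10 WB@11
I4 mul r2 <- r1,r3: IF@6 ID@9 stall=0 (-) EX@10 MEM@11 WB@12
I5 sub r1 <- r5,r4: IF@9 ID@10 stall=1 (RAW on I3.r4 (WB@11)) EX@12 MEM@13 WB@14

Answer: 14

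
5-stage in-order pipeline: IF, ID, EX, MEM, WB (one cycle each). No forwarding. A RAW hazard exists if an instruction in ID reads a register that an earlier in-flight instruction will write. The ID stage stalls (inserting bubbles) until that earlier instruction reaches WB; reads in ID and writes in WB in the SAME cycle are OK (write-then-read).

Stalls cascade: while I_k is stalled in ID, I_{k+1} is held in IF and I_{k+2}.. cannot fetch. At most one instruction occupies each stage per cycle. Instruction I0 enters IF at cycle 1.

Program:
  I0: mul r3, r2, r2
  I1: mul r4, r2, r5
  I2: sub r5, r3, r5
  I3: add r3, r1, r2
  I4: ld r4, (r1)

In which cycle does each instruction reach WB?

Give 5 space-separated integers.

I0 mul r3 <- r2,r2: IF@1 ID@2 stall=0 (-) EX@3 MEM@4 WB@5
I1 mul r4 <- r2,r5: IF@2 ID@3 stall=0 (-) EX@4 MEM@5 WB@6
I2 sub r5 <- r3,r5: IF@3 ID@4 stall=1 (RAW on I0.r3 (WB@5)) EX@6 MEM@7 WB@8
I3 add r3 <- r1,r2: IF@4 ID@6 stall=0 (-) EX@7 MEM@8 WB@9
I4 ld r4 <- r1: IF@6 ID@7 stall=0 (-) EX@8 MEM@9 WB@10

Answer: 5 6 8 9 10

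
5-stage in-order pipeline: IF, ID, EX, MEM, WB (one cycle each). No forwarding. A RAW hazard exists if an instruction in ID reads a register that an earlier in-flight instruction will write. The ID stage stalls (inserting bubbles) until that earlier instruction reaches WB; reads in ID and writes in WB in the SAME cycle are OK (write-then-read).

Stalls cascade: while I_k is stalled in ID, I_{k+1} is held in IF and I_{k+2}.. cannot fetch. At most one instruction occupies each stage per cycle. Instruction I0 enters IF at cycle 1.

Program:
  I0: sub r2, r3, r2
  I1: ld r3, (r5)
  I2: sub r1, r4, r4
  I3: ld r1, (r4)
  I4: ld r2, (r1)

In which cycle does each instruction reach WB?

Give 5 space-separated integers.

Answer: 5 6 7 8 11

Derivation:
I0 sub r2 <- r3,r2: IF@1 ID@2 stall=0 (-) EX@3 MEM@4 WB@5
I1 ld r3 <- r5: IF@2 ID@3 stall=0 (-) EX@4 MEM@5 WB@6
I2 sub r1 <- r4,r4: IF@3 ID@4 stall=0 (-) EX@5 MEM@6 WB@7
I3 ld r1 <- r4: IF@4 ID@5 stall=0 (-) EX@6 MEM@7 WB@8
I4 ld r2 <- r1: IF@5 ID@6 stall=2 (RAW on I3.r1 (WB@8)) EX@9 MEM@10 WB@11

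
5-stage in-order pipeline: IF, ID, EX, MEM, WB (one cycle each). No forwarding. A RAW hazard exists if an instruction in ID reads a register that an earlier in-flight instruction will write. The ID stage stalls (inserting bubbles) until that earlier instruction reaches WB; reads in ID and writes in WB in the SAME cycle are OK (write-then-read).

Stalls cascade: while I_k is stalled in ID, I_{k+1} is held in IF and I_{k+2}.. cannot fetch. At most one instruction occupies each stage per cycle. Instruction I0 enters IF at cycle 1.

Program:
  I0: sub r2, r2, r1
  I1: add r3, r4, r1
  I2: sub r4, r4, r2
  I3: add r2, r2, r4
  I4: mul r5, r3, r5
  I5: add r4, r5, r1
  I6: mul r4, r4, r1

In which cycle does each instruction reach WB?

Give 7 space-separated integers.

I0 sub r2 <- r2,r1: IF@1 ID@2 stall=0 (-) EX@3 MEM@4 WB@5
I1 add r3 <- r4,r1: IF@2 ID@3 stall=0 (-) EX@4 MEM@5 WB@6
I2 sub r4 <- r4,r2: IF@3 ID@4 stall=1 (RAW on I0.r2 (WB@5)) EX@6 MEM@7 WB@8
I3 add r2 <- r2,r4: IF@4 ID@6 stall=2 (RAW on I2.r4 (WB@8)) EX@9 MEM@10 WB@11
I4 mul r5 <- r3,r5: IF@6 ID@9 stall=0 (-) EX@10 MEM@11 WB@12
I5 add r4 <- r5,r1: IF@9 ID@10 stall=2 (RAW on I4.r5 (WB@12)) EX@13 MEM@14 WB@15
I6 mul r4 <- r4,r1: IF@10 ID@13 stall=2 (RAW on I5.r4 (WB@15)) EX@16 MEM@17 WB@18

Answer: 5 6 8 11 12 15 18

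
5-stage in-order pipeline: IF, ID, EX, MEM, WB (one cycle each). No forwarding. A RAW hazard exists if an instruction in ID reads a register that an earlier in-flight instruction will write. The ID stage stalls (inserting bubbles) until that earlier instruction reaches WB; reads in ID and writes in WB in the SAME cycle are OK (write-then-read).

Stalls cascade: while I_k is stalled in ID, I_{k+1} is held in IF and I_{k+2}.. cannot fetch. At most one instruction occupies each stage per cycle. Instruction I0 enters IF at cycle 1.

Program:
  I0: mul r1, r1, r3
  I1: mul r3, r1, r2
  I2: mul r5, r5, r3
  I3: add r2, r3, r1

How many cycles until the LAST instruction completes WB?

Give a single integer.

I0 mul r1 <- r1,r3: IF@1 ID@2 stall=0 (-) EX@3 MEM@4 WB@5
I1 mul r3 <- r1,r2: IF@2 ID@3 stall=2 (RAW on I0.r1 (WB@5)) EX@6 MEM@7 WB@8
I2 mul r5 <- r5,r3: IF@3 ID@6 stall=2 (RAW on I1.r3 (WB@8)) EX@9 MEM@10 WB@11
I3 add r2 <- r3,r1: IF@6 ID@9 stall=0 (-) EX@10 MEM@11 WB@12

Answer: 12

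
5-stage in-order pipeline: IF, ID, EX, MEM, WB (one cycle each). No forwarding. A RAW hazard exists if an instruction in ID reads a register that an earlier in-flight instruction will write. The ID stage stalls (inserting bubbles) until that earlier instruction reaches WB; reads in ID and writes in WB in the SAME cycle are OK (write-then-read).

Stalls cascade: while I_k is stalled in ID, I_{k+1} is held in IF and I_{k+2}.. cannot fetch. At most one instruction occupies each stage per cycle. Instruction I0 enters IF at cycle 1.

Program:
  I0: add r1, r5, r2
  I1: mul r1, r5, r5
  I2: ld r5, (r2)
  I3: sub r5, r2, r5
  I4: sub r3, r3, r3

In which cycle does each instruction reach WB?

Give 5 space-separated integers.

I0 add r1 <- r5,r2: IF@1 ID@2 stall=0 (-) EX@3 MEM@4 WB@5
I1 mul r1 <- r5,r5: IF@2 ID@3 stall=0 (-) EX@4 MEM@5 WB@6
I2 ld r5 <- r2: IF@3 ID@4 stall=0 (-) EX@5 MEM@6 WB@7
I3 sub r5 <- r2,r5: IF@4 ID@5 stall=2 (RAW on I2.r5 (WB@7)) EX@8 MEM@9 WB@10
I4 sub r3 <- r3,r3: IF@5 ID@8 stall=0 (-) EX@9 MEM@10 WB@11

Answer: 5 6 7 10 11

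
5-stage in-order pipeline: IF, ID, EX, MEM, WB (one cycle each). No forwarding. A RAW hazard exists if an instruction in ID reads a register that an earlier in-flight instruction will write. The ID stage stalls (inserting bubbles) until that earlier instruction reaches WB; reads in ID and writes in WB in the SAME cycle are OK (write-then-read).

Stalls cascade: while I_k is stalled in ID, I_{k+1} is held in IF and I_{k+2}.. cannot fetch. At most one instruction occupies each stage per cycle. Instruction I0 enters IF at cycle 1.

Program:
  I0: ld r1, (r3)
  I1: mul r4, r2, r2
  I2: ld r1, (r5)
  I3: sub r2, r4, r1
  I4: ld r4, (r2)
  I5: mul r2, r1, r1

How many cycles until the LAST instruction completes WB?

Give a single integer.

Answer: 14

Derivation:
I0 ld r1 <- r3: IF@1 ID@2 stall=0 (-) EX@3 MEM@4 WB@5
I1 mul r4 <- r2,r2: IF@2 ID@3 stall=0 (-) EX@4 MEM@5 WB@6
I2 ld r1 <- r5: IF@3 ID@4 stall=0 (-) EX@5 MEM@6 WB@7
I3 sub r2 <- r4,r1: IF@4 ID@5 stall=2 (RAW on I2.r1 (WB@7)) EX@8 MEM@9 WB@10
I4 ld r4 <- r2: IF@5 ID@8 stall=2 (RAW on I3.r2 (WB@10)) EX@11 MEM@12 WB@13
I5 mul r2 <- r1,r1: IF@8 ID@11 stall=0 (-) EX@12 MEM@13 WB@14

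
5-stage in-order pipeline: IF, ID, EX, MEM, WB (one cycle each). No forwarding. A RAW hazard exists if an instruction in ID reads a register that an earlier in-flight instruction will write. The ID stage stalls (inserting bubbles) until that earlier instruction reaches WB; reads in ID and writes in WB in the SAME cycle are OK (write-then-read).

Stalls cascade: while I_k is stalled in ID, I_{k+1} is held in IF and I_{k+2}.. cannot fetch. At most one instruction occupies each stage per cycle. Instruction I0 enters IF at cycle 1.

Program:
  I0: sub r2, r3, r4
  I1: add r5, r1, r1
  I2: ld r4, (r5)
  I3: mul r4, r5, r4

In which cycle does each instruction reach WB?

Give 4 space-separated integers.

Answer: 5 6 9 12

Derivation:
I0 sub r2 <- r3,r4: IF@1 ID@2 stall=0 (-) EX@3 MEM@4 WB@5
I1 add r5 <- r1,r1: IF@2 ID@3 stall=0 (-) EX@4 MEM@5 WB@6
I2 ld r4 <- r5: IF@3 ID@4 stall=2 (RAW on I1.r5 (WB@6)) EX@7 MEM@8 WB@9
I3 mul r4 <- r5,r4: IF@4 ID@7 stall=2 (RAW on I2.r4 (WB@9)) EX@10 MEM@11 WB@12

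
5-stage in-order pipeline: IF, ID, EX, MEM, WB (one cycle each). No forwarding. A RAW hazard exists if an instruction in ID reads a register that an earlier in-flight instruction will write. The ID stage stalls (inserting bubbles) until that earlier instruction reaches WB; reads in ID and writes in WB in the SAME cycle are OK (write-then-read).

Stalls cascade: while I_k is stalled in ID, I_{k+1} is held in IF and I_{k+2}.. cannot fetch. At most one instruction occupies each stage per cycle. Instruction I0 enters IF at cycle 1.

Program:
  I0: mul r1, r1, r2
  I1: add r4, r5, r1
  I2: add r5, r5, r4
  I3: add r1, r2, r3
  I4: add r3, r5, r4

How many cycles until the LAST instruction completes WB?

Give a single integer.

I0 mul r1 <- r1,r2: IF@1 ID@2 stall=0 (-) EX@3 MEM@4 WB@5
I1 add r4 <- r5,r1: IF@2 ID@3 stall=2 (RAW on I0.r1 (WB@5)) EX@6 MEM@7 WB@8
I2 add r5 <- r5,r4: IF@3 ID@6 stall=2 (RAW on I1.r4 (WB@8)) EX@9 MEM@10 WB@11
I3 add r1 <- r2,r3: IF@6 ID@9 stall=0 (-) EX@10 MEM@11 WB@12
I4 add r3 <- r5,r4: IF@9 ID@10 stall=1 (RAW on I2.r5 (WB@11)) EX@12 MEM@13 WB@14

Answer: 14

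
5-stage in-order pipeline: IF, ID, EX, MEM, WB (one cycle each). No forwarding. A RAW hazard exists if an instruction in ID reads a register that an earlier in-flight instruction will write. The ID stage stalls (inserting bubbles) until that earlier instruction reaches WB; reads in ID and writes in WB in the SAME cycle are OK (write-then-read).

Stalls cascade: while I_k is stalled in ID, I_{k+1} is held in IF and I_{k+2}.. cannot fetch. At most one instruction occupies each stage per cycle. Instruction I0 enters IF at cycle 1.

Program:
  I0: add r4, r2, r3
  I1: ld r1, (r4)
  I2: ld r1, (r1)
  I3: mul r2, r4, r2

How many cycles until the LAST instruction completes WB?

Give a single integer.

I0 add r4 <- r2,r3: IF@1 ID@2 stall=0 (-) EX@3 MEM@4 WB@5
I1 ld r1 <- r4: IF@2 ID@3 stall=2 (RAW on I0.r4 (WB@5)) EX@6 MEM@7 WB@8
I2 ld r1 <- r1: IF@3 ID@6 stall=2 (RAW on I1.r1 (WB@8)) EX@9 MEM@10 WB@11
I3 mul r2 <- r4,r2: IF@6 ID@9 stall=0 (-) EX@10 MEM@11 WB@12

Answer: 12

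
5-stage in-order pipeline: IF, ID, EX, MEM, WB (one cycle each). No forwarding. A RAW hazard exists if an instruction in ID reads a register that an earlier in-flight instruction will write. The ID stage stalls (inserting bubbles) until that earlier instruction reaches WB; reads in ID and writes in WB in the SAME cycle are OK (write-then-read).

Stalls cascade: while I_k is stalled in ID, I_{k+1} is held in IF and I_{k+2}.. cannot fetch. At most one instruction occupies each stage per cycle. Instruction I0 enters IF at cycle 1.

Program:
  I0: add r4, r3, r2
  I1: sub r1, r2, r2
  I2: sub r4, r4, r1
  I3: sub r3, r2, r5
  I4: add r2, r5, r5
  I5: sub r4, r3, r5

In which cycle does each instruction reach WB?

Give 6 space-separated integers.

Answer: 5 6 9 10 11 13

Derivation:
I0 add r4 <- r3,r2: IF@1 ID@2 stall=0 (-) EX@3 MEM@4 WB@5
I1 sub r1 <- r2,r2: IF@2 ID@3 stall=0 (-) EX@4 MEM@5 WB@6
I2 sub r4 <- r4,r1: IF@3 ID@4 stall=2 (RAW on I1.r1 (WB@6)) EX@7 MEM@8 WB@9
I3 sub r3 <- r2,r5: IF@4 ID@7 stall=0 (-) EX@8 MEM@9 WB@10
I4 add r2 <- r5,r5: IF@7 ID@8 stall=0 (-) EX@9 MEM@10 WB@11
I5 sub r4 <- r3,r5: IF@8 ID@9 stall=1 (RAW on I3.r3 (WB@10)) EX@11 MEM@12 WB@13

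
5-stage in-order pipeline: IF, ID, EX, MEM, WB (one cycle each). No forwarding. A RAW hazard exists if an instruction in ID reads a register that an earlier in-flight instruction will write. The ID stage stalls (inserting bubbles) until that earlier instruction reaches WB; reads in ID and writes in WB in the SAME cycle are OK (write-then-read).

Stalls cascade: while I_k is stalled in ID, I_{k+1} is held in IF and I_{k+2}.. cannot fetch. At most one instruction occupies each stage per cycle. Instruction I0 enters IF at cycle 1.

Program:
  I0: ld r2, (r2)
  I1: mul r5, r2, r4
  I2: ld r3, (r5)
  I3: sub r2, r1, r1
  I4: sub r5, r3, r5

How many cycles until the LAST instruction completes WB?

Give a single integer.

I0 ld r2 <- r2: IF@1 ID@2 stall=0 (-) EX@3 MEM@4 WB@5
I1 mul r5 <- r2,r4: IF@2 ID@3 stall=2 (RAW on I0.r2 (WB@5)) EX@6 MEM@7 WB@8
I2 ld r3 <- r5: IF@3 ID@6 stall=2 (RAW on I1.r5 (WB@8)) EX@9 MEM@10 WB@11
I3 sub r2 <- r1,r1: IF@6 ID@9 stall=0 (-) EX@10 MEM@11 WB@12
I4 sub r5 <- r3,r5: IF@9 ID@10 stall=1 (RAW on I2.r3 (WB@11)) EX@12 MEM@13 WB@14

Answer: 14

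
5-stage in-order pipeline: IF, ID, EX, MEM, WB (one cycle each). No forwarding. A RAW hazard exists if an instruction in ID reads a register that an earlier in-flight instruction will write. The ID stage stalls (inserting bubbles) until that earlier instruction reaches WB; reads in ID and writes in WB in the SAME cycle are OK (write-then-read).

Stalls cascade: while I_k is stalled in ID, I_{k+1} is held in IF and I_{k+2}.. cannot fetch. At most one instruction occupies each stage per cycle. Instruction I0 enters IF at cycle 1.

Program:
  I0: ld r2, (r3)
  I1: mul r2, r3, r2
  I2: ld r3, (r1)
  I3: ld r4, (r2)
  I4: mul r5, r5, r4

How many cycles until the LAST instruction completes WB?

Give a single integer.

Answer: 14

Derivation:
I0 ld r2 <- r3: IF@1 ID@2 stall=0 (-) EX@3 MEM@4 WB@5
I1 mul r2 <- r3,r2: IF@2 ID@3 stall=2 (RAW on I0.r2 (WB@5)) EX@6 MEM@7 WB@8
I2 ld r3 <- r1: IF@3 ID@6 stall=0 (-) EX@7 MEM@8 WB@9
I3 ld r4 <- r2: IF@6 ID@7 stall=1 (RAW on I1.r2 (WB@8)) EX@9 MEM@10 WB@11
I4 mul r5 <- r5,r4: IF@7 ID@9 stall=2 (RAW on I3.r4 (WB@11)) EX@12 MEM@13 WB@14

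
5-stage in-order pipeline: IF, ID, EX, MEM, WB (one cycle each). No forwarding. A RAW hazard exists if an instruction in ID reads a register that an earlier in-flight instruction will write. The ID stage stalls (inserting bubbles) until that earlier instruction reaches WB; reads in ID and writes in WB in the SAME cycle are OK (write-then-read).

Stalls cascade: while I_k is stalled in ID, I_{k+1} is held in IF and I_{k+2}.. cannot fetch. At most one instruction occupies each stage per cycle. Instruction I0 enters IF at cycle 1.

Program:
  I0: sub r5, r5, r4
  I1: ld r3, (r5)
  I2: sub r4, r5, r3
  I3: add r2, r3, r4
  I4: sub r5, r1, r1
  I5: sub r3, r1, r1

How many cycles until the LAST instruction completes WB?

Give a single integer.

Answer: 16

Derivation:
I0 sub r5 <- r5,r4: IF@1 ID@2 stall=0 (-) EX@3 MEM@4 WB@5
I1 ld r3 <- r5: IF@2 ID@3 stall=2 (RAW on I0.r5 (WB@5)) EX@6 MEM@7 WB@8
I2 sub r4 <- r5,r3: IF@3 ID@6 stall=2 (RAW on I1.r3 (WB@8)) EX@9 MEM@10 WB@11
I3 add r2 <- r3,r4: IF@6 ID@9 stall=2 (RAW on I2.r4 (WB@11)) EX@12 MEM@13 WB@14
I4 sub r5 <- r1,r1: IF@9 ID@12 stall=0 (-) EX@13 MEM@14 WB@15
I5 sub r3 <- r1,r1: IF@12 ID@13 stall=0 (-) EX@14 MEM@15 WB@16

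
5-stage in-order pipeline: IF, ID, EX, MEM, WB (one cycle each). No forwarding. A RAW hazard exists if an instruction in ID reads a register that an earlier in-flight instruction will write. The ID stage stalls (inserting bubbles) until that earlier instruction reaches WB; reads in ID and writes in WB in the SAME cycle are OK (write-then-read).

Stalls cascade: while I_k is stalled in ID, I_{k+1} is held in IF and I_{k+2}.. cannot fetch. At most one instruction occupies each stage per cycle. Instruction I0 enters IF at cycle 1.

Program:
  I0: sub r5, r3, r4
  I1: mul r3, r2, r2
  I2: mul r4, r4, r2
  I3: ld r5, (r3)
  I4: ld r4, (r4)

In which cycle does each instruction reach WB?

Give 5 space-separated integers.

Answer: 5 6 7 9 10

Derivation:
I0 sub r5 <- r3,r4: IF@1 ID@2 stall=0 (-) EX@3 MEM@4 WB@5
I1 mul r3 <- r2,r2: IF@2 ID@3 stall=0 (-) EX@4 MEM@5 WB@6
I2 mul r4 <- r4,r2: IF@3 ID@4 stall=0 (-) EX@5 MEM@6 WB@7
I3 ld r5 <- r3: IF@4 ID@5 stall=1 (RAW on I1.r3 (WB@6)) EX@7 MEM@8 WB@9
I4 ld r4 <- r4: IF@5 ID@7 stall=0 (-) EX@8 MEM@9 WB@10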